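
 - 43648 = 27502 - 71150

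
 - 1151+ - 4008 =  -5159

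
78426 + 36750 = 115176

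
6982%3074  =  834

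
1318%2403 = 1318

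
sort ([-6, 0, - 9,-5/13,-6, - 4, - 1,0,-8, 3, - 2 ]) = [ - 9,-8, - 6,- 6,-4, - 2, - 1, - 5/13, 0 , 0, 3]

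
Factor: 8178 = 2^1 * 3^1* 29^1 * 47^1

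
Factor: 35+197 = 2^3*29^1 = 232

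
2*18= 36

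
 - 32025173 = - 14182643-17842530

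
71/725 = 71/725 = 0.10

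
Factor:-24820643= - 307^1*80849^1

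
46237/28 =1651+9/28  =  1651.32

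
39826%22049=17777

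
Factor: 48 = 2^4*3^1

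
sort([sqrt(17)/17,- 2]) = [ - 2,  sqrt( 17 ) /17 ]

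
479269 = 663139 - 183870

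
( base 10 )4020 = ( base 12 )23B0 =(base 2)111110110100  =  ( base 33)3MR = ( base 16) FB4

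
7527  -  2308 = 5219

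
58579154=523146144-464566990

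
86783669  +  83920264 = 170703933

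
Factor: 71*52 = 2^2*13^1 * 71^1 =3692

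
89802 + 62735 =152537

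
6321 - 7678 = - 1357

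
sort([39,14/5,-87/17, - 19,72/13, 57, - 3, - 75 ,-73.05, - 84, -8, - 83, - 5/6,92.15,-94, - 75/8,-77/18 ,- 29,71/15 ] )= [-94, - 84, - 83, - 75, -73.05,-29, - 19, - 75/8,-8, - 87/17, - 77/18, - 3, - 5/6,  14/5 , 71/15, 72/13 , 39,57, 92.15 ] 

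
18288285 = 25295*723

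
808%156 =28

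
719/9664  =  719/9664 = 0.07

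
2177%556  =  509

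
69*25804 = 1780476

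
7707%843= 120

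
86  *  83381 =7170766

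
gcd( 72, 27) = 9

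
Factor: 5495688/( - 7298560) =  - 686961/912320 = - 2^( - 6) * 3^5 *5^( - 1)*11^1*257^1*2851^( - 1 )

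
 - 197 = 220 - 417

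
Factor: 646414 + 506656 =2^1*5^1 * 67^1*1721^1 = 1153070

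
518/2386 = 259/1193 = 0.22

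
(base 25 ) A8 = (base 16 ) 102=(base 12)196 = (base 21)C6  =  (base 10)258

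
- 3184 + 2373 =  - 811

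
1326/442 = 3=3.00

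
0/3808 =0 = 0.00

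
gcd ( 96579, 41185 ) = 1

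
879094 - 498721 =380373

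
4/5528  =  1/1382 = 0.00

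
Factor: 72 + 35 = 107^1 = 107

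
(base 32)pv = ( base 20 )21B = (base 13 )4BC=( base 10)831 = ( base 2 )1100111111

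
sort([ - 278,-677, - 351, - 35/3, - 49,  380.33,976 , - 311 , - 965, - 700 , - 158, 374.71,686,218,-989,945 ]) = [ - 989, - 965 , - 700,  -  677, -351, - 311, - 278, - 158, - 49, - 35/3, 218, 374.71 , 380.33,  686,945 , 976 ]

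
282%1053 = 282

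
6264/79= 79 + 23/79  =  79.29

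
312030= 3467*90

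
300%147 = 6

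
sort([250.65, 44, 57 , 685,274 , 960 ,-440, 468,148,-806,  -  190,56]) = [ - 806,  -  440 , - 190, 44, 56, 57, 148, 250.65, 274 , 468,  685 , 960]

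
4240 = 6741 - 2501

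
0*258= 0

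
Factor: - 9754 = -2^1*4877^1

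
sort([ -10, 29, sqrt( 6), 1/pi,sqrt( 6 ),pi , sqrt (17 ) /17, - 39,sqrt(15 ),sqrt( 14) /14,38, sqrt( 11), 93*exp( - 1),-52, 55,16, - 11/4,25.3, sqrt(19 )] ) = [ - 52, - 39, - 10, - 11/4,sqrt ( 17 )/17,sqrt (14) /14, 1/pi,sqrt( 6 ), sqrt( 6 ),pi,sqrt(11), sqrt( 15 ),sqrt( 19),16,  25.3 , 29,  93 * exp( - 1), 38,55]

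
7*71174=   498218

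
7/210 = 1/30 = 0.03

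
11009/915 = 11009/915  =  12.03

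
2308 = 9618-7310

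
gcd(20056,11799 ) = 23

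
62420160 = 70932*880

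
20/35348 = 5/8837 = 0.00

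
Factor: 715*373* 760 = 202688200 = 2^3 * 5^2*11^1 * 13^1 *19^1*373^1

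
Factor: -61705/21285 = -287/99 = - 3^( -2 )*7^1*11^ (  -  1) * 41^1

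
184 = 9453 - 9269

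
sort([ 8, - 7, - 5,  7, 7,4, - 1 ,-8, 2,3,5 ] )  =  [ - 8, - 7 , - 5, - 1,  2, 3,4,5,7,7,8 ]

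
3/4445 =3/4445 = 0.00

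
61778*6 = 370668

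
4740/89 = 4740/89 = 53.26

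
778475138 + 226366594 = 1004841732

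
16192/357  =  16192/357 = 45.36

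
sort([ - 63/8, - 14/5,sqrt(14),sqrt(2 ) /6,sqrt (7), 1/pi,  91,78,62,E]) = [ - 63/8, - 14/5,sqrt(2 ) /6 , 1/pi,sqrt(7),E, sqrt(14 ),62, 78, 91]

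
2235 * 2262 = 5055570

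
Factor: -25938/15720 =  - 2^(  -  2)*3^1*5^ ( - 1 )*11^1 = -  33/20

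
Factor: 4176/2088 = 2 =2^1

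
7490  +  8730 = 16220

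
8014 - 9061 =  - 1047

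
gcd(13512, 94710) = 6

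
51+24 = 75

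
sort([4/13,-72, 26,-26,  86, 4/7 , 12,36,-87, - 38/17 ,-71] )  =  [ - 87, - 72,-71,-26, - 38/17,4/13,4/7, 12,26,36,86 ]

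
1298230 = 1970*659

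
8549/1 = 8549= 8549.00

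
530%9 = 8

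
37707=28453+9254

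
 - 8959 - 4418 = -13377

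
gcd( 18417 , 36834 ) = 18417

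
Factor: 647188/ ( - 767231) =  - 2^2 *137^1 *151^( - 1)*1181^1*5081^( - 1)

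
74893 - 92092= -17199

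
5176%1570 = 466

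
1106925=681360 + 425565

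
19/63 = 19/63=0.30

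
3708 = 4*927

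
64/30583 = 64/30583 = 0.00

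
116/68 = 29/17 = 1.71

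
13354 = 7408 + 5946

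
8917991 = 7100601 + 1817390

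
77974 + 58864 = 136838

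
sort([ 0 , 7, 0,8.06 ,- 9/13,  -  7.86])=[ - 7.86, - 9/13, 0, 0, 7,  8.06 ]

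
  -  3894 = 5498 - 9392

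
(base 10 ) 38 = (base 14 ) 2a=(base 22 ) 1G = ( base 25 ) 1d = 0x26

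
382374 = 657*582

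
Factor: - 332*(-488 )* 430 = 2^6*5^1*43^1*61^1*83^1 = 69666880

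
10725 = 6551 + 4174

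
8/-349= - 1 + 341/349=- 0.02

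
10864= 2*5432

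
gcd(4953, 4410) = 3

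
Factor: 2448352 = 2^5*76511^1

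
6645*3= 19935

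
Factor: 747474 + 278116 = 2^1 * 5^1*102559^1 = 1025590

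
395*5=1975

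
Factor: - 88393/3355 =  - 5^( - 1 )*11^( - 1 ) * 37^1*61^ ( - 1 ) * 2389^1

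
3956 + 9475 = 13431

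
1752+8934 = 10686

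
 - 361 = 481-842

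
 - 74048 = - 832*89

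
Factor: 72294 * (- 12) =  - 2^3*3^2*12049^1 = - 867528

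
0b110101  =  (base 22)29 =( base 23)27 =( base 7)104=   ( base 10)53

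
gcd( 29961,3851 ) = 1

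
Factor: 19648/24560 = 2^2*5^ (- 1) = 4/5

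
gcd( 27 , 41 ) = 1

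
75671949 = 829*91281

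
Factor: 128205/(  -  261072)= - 2^ (- 4 )*5^1*7^( - 1 ) * 11^1 = -55/112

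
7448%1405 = 423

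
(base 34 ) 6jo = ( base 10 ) 7606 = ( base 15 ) 23c1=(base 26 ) B6E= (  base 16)1DB6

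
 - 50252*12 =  - 603024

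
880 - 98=782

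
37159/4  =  9289 + 3/4 =9289.75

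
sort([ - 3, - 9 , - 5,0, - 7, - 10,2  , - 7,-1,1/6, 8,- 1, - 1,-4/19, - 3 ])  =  [ - 10, - 9, - 7,  -  7, - 5,-3, -3, - 1, - 1, - 1, - 4/19,0,1/6 , 2, 8 ]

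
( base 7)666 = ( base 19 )I0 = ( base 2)101010110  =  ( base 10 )342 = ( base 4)11112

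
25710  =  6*4285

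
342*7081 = 2421702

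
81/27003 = 27/9001 = 0.00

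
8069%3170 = 1729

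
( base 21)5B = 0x74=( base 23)51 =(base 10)116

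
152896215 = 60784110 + 92112105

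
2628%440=428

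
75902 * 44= 3339688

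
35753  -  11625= 24128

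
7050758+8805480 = 15856238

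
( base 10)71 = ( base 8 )107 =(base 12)5b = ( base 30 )2B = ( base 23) 32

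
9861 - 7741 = 2120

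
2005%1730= 275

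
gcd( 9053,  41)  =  1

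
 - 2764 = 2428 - 5192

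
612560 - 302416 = 310144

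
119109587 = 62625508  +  56484079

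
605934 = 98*6183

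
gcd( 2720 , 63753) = 1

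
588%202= 184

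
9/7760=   9/7760 = 0.00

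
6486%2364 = 1758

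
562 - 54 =508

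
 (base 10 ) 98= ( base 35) 2S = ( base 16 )62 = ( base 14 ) 70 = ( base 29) 3B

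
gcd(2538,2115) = 423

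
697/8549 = 697/8549 = 0.08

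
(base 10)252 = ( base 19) d5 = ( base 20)cc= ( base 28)90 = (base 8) 374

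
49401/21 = 16467/7 = 2352.43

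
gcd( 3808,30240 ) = 224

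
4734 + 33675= 38409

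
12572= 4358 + 8214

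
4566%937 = 818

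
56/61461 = 56/61461= 0.00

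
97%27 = 16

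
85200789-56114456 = 29086333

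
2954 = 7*422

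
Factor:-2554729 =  - 2554729^1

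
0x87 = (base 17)7G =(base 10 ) 135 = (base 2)10000111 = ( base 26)55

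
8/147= 8/147 = 0.05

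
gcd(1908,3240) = 36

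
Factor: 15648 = 2^5*3^1*163^1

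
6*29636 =177816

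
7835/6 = 7835/6 = 1305.83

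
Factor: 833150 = 2^1*5^2 *19^1*877^1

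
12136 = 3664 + 8472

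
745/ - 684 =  - 745/684 = - 1.09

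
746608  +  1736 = 748344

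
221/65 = 17/5 = 3.40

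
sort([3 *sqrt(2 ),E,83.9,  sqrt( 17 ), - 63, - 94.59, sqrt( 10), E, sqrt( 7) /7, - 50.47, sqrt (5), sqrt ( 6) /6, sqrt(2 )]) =[- 94.59, - 63,-50.47, sqrt( 7 ) /7 , sqrt( 6)/6, sqrt(2 ), sqrt( 5),E,E , sqrt(10),sqrt ( 17),3*sqrt( 2 ) , 83.9]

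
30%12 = 6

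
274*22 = 6028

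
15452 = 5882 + 9570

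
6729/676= 6729/676= 9.95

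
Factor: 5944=2^3*743^1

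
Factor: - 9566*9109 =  - 87136694 = -2^1*4783^1*9109^1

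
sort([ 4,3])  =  [ 3,4 ]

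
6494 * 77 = 500038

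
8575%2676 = 547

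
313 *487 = 152431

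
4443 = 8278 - 3835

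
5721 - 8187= - 2466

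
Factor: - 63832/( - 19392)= 2^ (  -  3)*3^( - 1 )*79^1  =  79/24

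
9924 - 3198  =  6726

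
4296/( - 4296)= - 1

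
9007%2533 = 1408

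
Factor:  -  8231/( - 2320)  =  2^( - 4 )* 5^(-1)*29^( -1)*8231^1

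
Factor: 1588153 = 7^1*19^1*11941^1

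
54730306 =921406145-866675839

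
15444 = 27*572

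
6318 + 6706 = 13024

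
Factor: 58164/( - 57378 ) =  - 74/73 =- 2^1*37^1*73^ ( - 1 )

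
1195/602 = 1 + 593/602 = 1.99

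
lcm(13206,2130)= 66030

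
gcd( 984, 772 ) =4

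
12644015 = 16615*761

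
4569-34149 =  - 29580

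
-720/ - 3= 240/1 = 240.00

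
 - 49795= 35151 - 84946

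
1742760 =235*7416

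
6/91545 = 2/30515 = 0.00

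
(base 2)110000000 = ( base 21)i6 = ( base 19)114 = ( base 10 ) 384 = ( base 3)112020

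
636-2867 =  - 2231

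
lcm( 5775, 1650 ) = 11550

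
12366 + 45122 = 57488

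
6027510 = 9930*607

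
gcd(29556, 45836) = 4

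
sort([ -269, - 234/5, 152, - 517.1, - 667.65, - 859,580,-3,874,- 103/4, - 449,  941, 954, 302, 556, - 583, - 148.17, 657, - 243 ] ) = [ - 859, - 667.65, - 583, - 517.1, - 449, - 269, - 243,-148.17,-234/5, - 103/4,-3 , 152 , 302,556, 580, 657,874,941, 954 ]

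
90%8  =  2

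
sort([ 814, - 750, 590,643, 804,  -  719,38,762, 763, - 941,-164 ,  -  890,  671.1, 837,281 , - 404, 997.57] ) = [-941, - 890, -750 , - 719 , - 404, - 164, 38, 281, 590 , 643 , 671.1,762,763, 804,814,837,997.57]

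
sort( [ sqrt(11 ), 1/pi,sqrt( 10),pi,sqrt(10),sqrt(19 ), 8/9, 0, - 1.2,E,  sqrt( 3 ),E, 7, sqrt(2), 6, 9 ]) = [ - 1.2, 0, 1/pi, 8/9, sqrt (2),sqrt(3) , E, E, pi, sqrt(10), sqrt(10 ), sqrt(11), sqrt( 19) , 6, 7, 9 ] 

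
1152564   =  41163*28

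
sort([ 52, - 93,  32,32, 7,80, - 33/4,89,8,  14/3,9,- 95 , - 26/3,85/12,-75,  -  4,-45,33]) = [ - 95, -93,  -  75, - 45, - 26/3,  -  33/4,-4, 14/3, 7 , 85/12,8,9, 32,  32, 33, 52,80,89 ] 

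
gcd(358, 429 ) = 1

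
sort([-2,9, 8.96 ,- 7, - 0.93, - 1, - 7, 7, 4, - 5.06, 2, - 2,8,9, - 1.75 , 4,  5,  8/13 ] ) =[ - 7, - 7, - 5.06 ,-2, - 2, - 1.75 , - 1, - 0.93, 8/13,  2, 4,4, 5,  7, 8,8.96, 9,9 ]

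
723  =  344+379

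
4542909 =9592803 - 5049894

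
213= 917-704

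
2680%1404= 1276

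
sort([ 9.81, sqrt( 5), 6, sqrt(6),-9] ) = [- 9, sqrt (5),sqrt( 6), 6, 9.81] 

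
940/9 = 940/9 = 104.44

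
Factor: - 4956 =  - 2^2 * 3^1 *7^1*59^1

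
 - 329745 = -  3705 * 89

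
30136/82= 367+ 21/41 = 367.51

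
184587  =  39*4733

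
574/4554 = 287/2277 =0.13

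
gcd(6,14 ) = 2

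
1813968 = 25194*72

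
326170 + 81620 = 407790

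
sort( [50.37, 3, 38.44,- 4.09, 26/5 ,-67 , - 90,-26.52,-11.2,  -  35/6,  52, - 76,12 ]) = [ - 90, - 76, - 67, - 26.52, - 11.2 , - 35/6, - 4.09,3,  26/5,  12 , 38.44,50.37, 52 ]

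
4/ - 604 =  - 1+150/151 =- 0.01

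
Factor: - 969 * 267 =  - 258723 = - 3^2 * 17^1*19^1*89^1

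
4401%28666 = 4401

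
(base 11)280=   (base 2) 101001010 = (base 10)330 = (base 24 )di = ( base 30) B0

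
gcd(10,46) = 2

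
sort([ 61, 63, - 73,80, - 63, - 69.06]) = [ - 73, -69.06, - 63,61, 63, 80 ]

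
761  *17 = 12937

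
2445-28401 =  - 25956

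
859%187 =111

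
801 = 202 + 599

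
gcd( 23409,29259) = 9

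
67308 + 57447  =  124755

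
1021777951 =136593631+885184320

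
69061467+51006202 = 120067669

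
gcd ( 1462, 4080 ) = 34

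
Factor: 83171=11^1*7561^1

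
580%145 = 0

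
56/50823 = 56/50823 = 0.00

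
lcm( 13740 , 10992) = 54960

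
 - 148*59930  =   -8869640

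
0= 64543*0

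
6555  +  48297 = 54852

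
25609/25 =1024+9/25 = 1024.36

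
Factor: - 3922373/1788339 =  -3^(-1 )*13^1*43103^1*85159^( - 1) = -560339/255477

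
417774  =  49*8526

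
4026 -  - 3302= 7328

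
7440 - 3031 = 4409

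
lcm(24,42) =168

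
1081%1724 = 1081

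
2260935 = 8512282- 6251347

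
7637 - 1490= 6147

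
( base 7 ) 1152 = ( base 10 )429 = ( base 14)229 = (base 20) 119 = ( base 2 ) 110101101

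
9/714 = 3/238 = 0.01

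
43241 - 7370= 35871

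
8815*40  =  352600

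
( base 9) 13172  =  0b10001010111110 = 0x22be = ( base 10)8894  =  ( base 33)85h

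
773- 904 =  - 131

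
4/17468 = 1/4367 = 0.00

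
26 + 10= 36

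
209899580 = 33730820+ 176168760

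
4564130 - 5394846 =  - 830716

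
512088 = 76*6738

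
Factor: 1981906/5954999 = 2^1*19^(-1)*23^(  -  1)*13627^(-1)*990953^1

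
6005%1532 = 1409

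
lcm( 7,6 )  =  42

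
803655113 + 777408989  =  1581064102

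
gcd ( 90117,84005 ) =1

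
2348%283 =84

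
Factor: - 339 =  - 3^1*113^1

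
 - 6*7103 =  - 42618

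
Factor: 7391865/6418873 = 3^1*5^1*13^1*37907^1*6418873^( - 1 ) 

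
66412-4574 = 61838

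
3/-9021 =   -  1/3007 = -0.00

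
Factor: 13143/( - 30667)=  - 3/7= -3^1 * 7^( - 1)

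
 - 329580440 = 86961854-416542294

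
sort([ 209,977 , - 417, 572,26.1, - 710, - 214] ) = [-710, - 417,  -  214, 26.1, 209, 572, 977]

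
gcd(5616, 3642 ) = 6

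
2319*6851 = 15887469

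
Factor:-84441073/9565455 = - 3^( - 1) *5^(- 1 )*  23^1*199^1*971^1*33563^(-1 ) =- 4444267/503445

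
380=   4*95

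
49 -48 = 1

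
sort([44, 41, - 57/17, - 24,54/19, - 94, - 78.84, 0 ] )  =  [ - 94,-78.84, - 24,-57/17,  0, 54/19, 41,44 ] 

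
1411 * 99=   139689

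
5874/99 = 178/3 = 59.33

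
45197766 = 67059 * 674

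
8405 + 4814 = 13219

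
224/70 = 16/5 = 3.20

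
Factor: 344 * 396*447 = 2^5*3^3*11^1*43^1*149^1  =  60892128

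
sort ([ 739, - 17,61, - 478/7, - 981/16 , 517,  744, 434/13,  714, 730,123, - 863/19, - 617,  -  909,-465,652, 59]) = [ - 909,-617, - 465, - 478/7,  -  981/16, - 863/19, - 17  ,  434/13 , 59,61, 123,517, 652,714,730, 739,  744] 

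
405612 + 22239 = 427851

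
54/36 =3/2 = 1.50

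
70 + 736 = 806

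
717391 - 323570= 393821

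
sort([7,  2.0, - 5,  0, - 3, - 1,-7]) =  [ - 7,-5, - 3,-1 , 0, 2.0,7] 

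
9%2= 1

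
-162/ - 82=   1 + 40/41 = 1.98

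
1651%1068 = 583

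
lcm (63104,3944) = 63104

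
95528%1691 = 832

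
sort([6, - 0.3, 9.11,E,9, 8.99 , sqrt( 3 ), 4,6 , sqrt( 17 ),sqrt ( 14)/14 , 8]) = [ - 0.3, sqrt( 14 ) /14,sqrt (3), E, 4,sqrt( 17),6, 6, 8 , 8.99, 9,9.11]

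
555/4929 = 185/1643 = 0.11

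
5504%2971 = 2533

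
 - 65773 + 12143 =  - 53630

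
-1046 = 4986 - 6032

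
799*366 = 292434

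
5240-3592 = 1648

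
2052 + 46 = 2098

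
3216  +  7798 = 11014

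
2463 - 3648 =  - 1185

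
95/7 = 95/7 = 13.57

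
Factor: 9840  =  2^4* 3^1*5^1*41^1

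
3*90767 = 272301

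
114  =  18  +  96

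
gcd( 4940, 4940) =4940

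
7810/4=1952 + 1/2 =1952.50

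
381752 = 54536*7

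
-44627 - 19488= - 64115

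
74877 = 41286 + 33591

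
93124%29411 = 4891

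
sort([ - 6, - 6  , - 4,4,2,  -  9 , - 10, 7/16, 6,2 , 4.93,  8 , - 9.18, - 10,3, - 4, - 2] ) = [ - 10, - 10, - 9.18, - 9, - 6,-6,-4, - 4, - 2,  7/16 , 2,2,  3,4,4.93,  6,8]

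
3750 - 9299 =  - 5549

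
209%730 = 209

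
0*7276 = 0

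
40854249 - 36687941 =4166308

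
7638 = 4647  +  2991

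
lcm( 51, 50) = 2550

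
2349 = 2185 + 164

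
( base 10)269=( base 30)8t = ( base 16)10d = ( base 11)225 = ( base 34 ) 7v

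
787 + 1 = 788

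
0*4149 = 0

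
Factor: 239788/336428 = 397/557 = 397^1* 557^( - 1)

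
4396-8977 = -4581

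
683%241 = 201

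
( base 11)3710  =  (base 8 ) 11363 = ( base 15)1686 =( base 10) 4851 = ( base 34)46n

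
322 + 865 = 1187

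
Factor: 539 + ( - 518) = 3^1*7^1 = 21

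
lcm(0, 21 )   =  0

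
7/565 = 7/565 = 0.01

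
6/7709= 6/7709 = 0.00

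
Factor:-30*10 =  - 2^2*3^1*  5^2=- 300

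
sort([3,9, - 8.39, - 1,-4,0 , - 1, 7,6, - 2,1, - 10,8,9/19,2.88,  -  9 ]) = [  -  10, - 9, - 8.39, - 4,- 2, - 1, - 1,0 , 9/19, 1, 2.88, 3, 6, 7,  8,9 ]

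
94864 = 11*8624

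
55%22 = 11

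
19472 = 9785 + 9687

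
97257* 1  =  97257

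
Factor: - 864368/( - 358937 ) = 2^4 * 37^( - 1 )*109^( - 1)* 607^1 = 9712/4033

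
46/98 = 23/49 = 0.47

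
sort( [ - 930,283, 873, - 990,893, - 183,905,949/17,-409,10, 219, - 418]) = [ - 990, - 930, - 418, - 409, - 183,10,949/17,219, 283,873,893, 905]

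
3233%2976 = 257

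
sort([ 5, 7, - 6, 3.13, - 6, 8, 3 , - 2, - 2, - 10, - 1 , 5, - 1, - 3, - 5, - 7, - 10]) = [- 10, - 10, - 7,  -  6 , - 6, - 5,-3,-2, - 2, - 1, - 1, 3,3.13, 5, 5, 7  ,  8]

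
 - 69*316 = -21804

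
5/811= 5/811 = 0.01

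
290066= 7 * 41438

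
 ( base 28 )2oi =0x8d2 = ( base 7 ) 6404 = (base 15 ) a08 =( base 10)2258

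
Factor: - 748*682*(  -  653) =333118808  =  2^3*11^2*17^1*31^1*653^1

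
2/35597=2/35597 = 0.00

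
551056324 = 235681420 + 315374904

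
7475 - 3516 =3959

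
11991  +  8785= 20776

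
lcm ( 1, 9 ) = 9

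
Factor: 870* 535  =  465450 = 2^1 *3^1*5^2*29^1*107^1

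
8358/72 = 1393/12 = 116.08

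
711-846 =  - 135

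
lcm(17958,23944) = 71832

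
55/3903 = 55/3903= 0.01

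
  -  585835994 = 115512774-701348768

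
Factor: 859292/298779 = 2^2  *  3^( - 1 ) *7^1*13^( - 1 ) * 47^( - 1)*163^(-1 )*30689^1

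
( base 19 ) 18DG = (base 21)11ee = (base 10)10010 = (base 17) 20AE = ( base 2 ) 10011100011010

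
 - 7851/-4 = 1962 + 3/4 = 1962.75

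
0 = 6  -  6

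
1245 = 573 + 672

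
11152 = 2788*4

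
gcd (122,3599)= 61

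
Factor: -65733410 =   -  2^1*5^1 * 6573341^1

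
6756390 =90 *75071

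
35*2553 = 89355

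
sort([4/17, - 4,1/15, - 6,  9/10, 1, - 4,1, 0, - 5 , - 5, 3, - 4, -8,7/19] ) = [ - 8, - 6, - 5, - 5,  -  4, - 4,- 4,0 , 1/15,4/17, 7/19 , 9/10,1,1,3]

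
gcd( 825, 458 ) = 1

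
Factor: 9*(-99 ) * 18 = - 2^1*3^6*11^1 = - 16038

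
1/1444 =1/1444 = 0.00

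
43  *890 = 38270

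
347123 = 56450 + 290673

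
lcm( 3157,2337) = 179949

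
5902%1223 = 1010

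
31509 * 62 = 1953558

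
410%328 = 82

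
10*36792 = 367920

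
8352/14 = 4176/7  =  596.57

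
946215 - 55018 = 891197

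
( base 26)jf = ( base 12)365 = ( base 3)200212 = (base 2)111111101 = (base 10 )509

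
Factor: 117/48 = 2^( - 4 )*3^1*13^1 = 39/16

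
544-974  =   -430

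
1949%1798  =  151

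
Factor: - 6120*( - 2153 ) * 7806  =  2^4*3^3*5^1*17^1*1301^1*2153^1= 102854666160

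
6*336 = 2016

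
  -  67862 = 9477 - 77339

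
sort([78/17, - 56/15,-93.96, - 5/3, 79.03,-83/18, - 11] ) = [ - 93.96,-11, - 83/18, - 56/15, -5/3, 78/17 , 79.03] 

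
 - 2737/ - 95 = 28  +  77/95 = 28.81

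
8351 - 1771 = 6580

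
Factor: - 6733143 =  - 3^2*41^1*71^1*257^1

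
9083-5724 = 3359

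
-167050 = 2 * (-83525 )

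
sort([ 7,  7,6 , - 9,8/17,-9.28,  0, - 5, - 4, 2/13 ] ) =[ - 9.28, -9,-5, - 4, 0,2/13,8/17,6, 7, 7 ] 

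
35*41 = 1435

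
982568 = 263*3736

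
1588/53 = 1588/53  =  29.96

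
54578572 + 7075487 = 61654059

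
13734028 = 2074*6622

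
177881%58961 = 998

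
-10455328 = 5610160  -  16065488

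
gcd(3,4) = 1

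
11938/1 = 11938 = 11938.00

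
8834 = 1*8834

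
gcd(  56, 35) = 7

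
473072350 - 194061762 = 279010588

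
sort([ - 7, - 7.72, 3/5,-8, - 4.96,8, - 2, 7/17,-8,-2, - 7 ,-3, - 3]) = [ - 8,-8, - 7.72, - 7 ,- 7, - 4.96, - 3, - 3, - 2,-2, 7/17  ,  3/5, 8]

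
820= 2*410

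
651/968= 651/968 = 0.67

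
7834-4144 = 3690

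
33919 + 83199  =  117118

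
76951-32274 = 44677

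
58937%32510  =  26427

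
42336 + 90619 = 132955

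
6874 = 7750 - 876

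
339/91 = 3 + 66/91 = 3.73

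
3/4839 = 1/1613 = 0.00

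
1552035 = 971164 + 580871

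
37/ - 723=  - 37/723=   - 0.05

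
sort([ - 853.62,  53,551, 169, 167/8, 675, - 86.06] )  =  [ - 853.62, - 86.06,167/8 , 53,169,551,675]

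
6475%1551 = 271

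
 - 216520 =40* ( - 5413 )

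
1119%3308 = 1119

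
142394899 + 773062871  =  915457770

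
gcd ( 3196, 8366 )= 94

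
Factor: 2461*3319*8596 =70212635164   =  2^2*7^1*23^1*107^1 * 307^1*  3319^1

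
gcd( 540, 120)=60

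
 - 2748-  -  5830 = 3082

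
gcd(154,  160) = 2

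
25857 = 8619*3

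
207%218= 207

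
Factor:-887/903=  - 3^( - 1 ) * 7^( - 1 )*43^(-1)*887^1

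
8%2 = 0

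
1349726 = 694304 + 655422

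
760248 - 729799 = 30449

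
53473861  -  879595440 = -826121579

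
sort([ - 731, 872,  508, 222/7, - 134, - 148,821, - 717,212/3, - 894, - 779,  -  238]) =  [ - 894 , - 779, - 731,  -  717,-238,-148, - 134, 222/7, 212/3, 508, 821,872]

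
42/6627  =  14/2209 =0.01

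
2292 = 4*573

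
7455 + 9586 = 17041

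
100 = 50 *2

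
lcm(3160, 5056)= 25280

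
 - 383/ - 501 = 383/501 = 0.76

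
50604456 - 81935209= - 31330753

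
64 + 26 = 90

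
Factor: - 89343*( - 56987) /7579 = 5091389541/7579 = 3^4*7^2 *11^( - 1 )*13^(-1)*53^( - 1 )*1103^1*1163^1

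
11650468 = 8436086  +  3214382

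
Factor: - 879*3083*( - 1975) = 5352165075 = 3^1*5^2*79^1*293^1*3083^1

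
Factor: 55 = 5^1*11^1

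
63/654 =21/218 = 0.10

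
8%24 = 8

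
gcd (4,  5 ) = 1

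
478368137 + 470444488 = 948812625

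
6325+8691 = 15016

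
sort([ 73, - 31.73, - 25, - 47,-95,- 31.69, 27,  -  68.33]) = [-95,-68.33,-47 , - 31.73, - 31.69, - 25,27, 73] 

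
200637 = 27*7431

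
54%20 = 14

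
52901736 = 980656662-927754926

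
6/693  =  2/231 = 0.01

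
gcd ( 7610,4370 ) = 10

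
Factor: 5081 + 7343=2^3*1553^1=12424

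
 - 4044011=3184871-7228882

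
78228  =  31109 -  -47119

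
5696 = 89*64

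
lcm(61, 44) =2684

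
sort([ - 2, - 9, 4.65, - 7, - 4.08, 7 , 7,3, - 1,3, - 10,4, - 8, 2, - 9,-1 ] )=[ - 10 , - 9, - 9,- 8,  -  7, - 4.08, - 2, - 1 , - 1, 2 , 3 , 3,4,4.65,  7,  7 ]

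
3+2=5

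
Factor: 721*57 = 41097 = 3^1*7^1*19^1*103^1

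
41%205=41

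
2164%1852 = 312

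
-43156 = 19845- 63001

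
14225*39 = 554775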